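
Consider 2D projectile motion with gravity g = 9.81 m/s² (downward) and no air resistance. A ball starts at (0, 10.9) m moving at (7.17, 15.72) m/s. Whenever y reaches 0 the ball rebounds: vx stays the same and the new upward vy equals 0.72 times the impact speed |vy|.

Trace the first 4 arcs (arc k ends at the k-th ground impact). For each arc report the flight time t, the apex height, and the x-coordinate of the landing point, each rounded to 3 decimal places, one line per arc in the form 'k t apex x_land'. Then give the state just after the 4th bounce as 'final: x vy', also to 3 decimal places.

1 3.791 23.495 27.182
2 3.152 12.180 49.779
3 2.269 6.314 66.049
4 1.634 3.273 77.763
final: 77.763 5.770

Arc 1: start y=10.900, vy=15.720 → t=3.791, apex=23.495, x_land=27.182, impact vy=-21.470
  bounce: vy ← 0.72·21.470 = 15.459
Arc 2: start y=0.000, vy=15.459 → t=3.152, apex=12.180, x_land=49.779, impact vy=-15.459
  bounce: vy ← 0.72·15.459 = 11.130
Arc 3: start y=0.000, vy=11.130 → t=2.269, apex=6.314, x_land=66.049, impact vy=-11.130
  bounce: vy ← 0.72·11.130 = 8.014
Arc 4: start y=0.000, vy=8.014 → t=1.634, apex=3.273, x_land=77.763, impact vy=-8.014
  bounce: vy ← 0.72·8.014 = 5.770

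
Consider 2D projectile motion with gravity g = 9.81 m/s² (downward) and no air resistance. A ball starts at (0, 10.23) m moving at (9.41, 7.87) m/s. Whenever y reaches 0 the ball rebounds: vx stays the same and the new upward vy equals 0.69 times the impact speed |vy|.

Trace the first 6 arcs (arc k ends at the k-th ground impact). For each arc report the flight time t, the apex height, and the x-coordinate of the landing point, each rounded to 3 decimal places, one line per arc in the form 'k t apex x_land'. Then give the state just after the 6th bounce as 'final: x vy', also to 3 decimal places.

Arc 1: start y=10.230, vy=7.870 → t=2.454, apex=13.387, x_land=23.095, impact vy=-16.206
  bounce: vy ← 0.69·16.206 = 11.182
Arc 2: start y=0.000, vy=11.182 → t=2.280, apex=6.373, x_land=44.548, impact vy=-11.182
  bounce: vy ← 0.69·11.182 = 7.716
Arc 3: start y=0.000, vy=7.716 → t=1.573, apex=3.034, x_land=59.350, impact vy=-7.716
  bounce: vy ← 0.69·7.716 = 5.324
Arc 4: start y=0.000, vy=5.324 → t=1.085, apex=1.445, x_land=69.564, impact vy=-5.324
  bounce: vy ← 0.69·5.324 = 3.674
Arc 5: start y=0.000, vy=3.674 → t=0.749, apex=0.688, x_land=76.612, impact vy=-3.674
  bounce: vy ← 0.69·3.674 = 2.535
Arc 6: start y=0.000, vy=2.535 → t=0.517, apex=0.327, x_land=81.474, impact vy=-2.535
  bounce: vy ← 0.69·2.535 = 1.749

1 2.454 13.387 23.095
2 2.280 6.373 44.548
3 1.573 3.034 59.350
4 1.085 1.445 69.564
5 0.749 0.688 76.612
6 0.517 0.327 81.474
final: 81.474 1.749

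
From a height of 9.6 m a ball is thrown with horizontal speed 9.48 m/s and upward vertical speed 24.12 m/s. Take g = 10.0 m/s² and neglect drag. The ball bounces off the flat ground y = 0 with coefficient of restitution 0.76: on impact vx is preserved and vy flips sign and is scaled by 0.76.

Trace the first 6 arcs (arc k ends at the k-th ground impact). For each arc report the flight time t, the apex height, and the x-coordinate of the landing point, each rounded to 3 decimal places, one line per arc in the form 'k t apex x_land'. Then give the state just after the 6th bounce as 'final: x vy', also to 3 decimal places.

Arc 1: start y=9.600, vy=24.120 → t=5.194, apex=38.689, x_land=49.236, impact vy=-27.817
  bounce: vy ← 0.76·27.817 = 21.141
Arc 2: start y=0.000, vy=21.141 → t=4.228, apex=22.347, x_land=89.319, impact vy=-21.141
  bounce: vy ← 0.76·21.141 = 16.067
Arc 3: start y=0.000, vy=16.067 → t=3.213, apex=12.907, x_land=119.782, impact vy=-16.067
  bounce: vy ← 0.76·16.067 = 12.211
Arc 4: start y=0.000, vy=12.211 → t=2.442, apex=7.455, x_land=142.934, impact vy=-12.211
  bounce: vy ← 0.76·12.211 = 9.280
Arc 5: start y=0.000, vy=9.280 → t=1.856, apex=4.306, x_land=160.529, impact vy=-9.280
  bounce: vy ← 0.76·9.280 = 7.053
Arc 6: start y=0.000, vy=7.053 → t=1.411, apex=2.487, x_land=173.902, impact vy=-7.053
  bounce: vy ← 0.76·7.053 = 5.360

1 5.194 38.689 49.236
2 4.228 22.347 89.319
3 3.213 12.907 119.782
4 2.442 7.455 142.934
5 1.856 4.306 160.529
6 1.411 2.487 173.902
final: 173.902 5.360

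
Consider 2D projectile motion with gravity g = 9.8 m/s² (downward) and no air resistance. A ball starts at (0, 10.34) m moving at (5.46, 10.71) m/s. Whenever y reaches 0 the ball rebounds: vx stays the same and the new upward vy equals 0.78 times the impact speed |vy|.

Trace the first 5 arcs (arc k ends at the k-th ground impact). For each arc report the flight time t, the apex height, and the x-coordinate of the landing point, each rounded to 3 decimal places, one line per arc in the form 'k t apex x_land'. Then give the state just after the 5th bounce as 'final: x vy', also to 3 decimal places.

1 2.911 16.192 15.892
2 2.836 9.851 31.376
3 2.212 5.994 43.453
4 1.725 3.646 52.874
5 1.346 2.219 60.221
final: 60.221 5.143

Arc 1: start y=10.340, vy=10.710 → t=2.911, apex=16.192, x_land=15.892, impact vy=-17.815
  bounce: vy ← 0.78·17.815 = 13.896
Arc 2: start y=0.000, vy=13.896 → t=2.836, apex=9.851, x_land=31.376, impact vy=-13.896
  bounce: vy ← 0.78·13.896 = 10.839
Arc 3: start y=0.000, vy=10.839 → t=2.212, apex=5.994, x_land=43.453, impact vy=-10.839
  bounce: vy ← 0.78·10.839 = 8.454
Arc 4: start y=0.000, vy=8.454 → t=1.725, apex=3.646, x_land=52.874, impact vy=-8.454
  bounce: vy ← 0.78·8.454 = 6.594
Arc 5: start y=0.000, vy=6.594 → t=1.346, apex=2.219, x_land=60.221, impact vy=-6.594
  bounce: vy ← 0.78·6.594 = 5.143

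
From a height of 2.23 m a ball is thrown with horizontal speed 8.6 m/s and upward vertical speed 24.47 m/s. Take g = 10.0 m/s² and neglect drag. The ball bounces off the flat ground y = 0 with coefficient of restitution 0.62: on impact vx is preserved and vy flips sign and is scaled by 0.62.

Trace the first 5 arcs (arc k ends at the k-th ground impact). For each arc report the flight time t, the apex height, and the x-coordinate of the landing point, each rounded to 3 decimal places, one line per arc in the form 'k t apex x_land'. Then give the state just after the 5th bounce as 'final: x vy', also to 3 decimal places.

1 4.983 32.169 42.858
2 3.145 12.366 69.907
3 1.950 4.753 86.678
4 1.209 1.827 97.075
5 0.750 0.702 103.522
final: 103.522 2.324

Arc 1: start y=2.230, vy=24.470 → t=4.983, apex=32.169, x_land=42.858, impact vy=-25.365
  bounce: vy ← 0.62·25.365 = 15.726
Arc 2: start y=0.000, vy=15.726 → t=3.145, apex=12.366, x_land=69.907, impact vy=-15.726
  bounce: vy ← 0.62·15.726 = 9.750
Arc 3: start y=0.000, vy=9.750 → t=1.950, apex=4.753, x_land=86.678, impact vy=-9.750
  bounce: vy ← 0.62·9.750 = 6.045
Arc 4: start y=0.000, vy=6.045 → t=1.209, apex=1.827, x_land=97.075, impact vy=-6.045
  bounce: vy ← 0.62·6.045 = 3.748
Arc 5: start y=0.000, vy=3.748 → t=0.750, apex=0.702, x_land=103.522, impact vy=-3.748
  bounce: vy ← 0.62·3.748 = 2.324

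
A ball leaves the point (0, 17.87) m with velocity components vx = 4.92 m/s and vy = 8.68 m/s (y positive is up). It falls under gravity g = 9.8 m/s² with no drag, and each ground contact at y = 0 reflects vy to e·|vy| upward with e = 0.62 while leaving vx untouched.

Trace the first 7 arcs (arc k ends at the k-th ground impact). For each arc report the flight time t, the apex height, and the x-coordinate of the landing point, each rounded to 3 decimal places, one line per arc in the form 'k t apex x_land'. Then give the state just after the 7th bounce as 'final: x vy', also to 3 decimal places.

Arc 1: start y=17.870, vy=8.680 → t=2.991, apex=21.714, x_land=14.715, impact vy=-20.630
  bounce: vy ← 0.62·20.630 = 12.791
Arc 2: start y=0.000, vy=12.791 → t=2.610, apex=8.347, x_land=27.558, impact vy=-12.791
  bounce: vy ← 0.62·12.791 = 7.930
Arc 3: start y=0.000, vy=7.930 → t=1.618, apex=3.209, x_land=35.520, impact vy=-7.930
  bounce: vy ← 0.62·7.930 = 4.917
Arc 4: start y=0.000, vy=4.917 → t=1.003, apex=1.233, x_land=40.457, impact vy=-4.917
  bounce: vy ← 0.62·4.917 = 3.048
Arc 5: start y=0.000, vy=3.048 → t=0.622, apex=0.474, x_land=43.518, impact vy=-3.048
  bounce: vy ← 0.62·3.048 = 1.890
Arc 6: start y=0.000, vy=1.890 → t=0.386, apex=0.182, x_land=45.415, impact vy=-1.890
  bounce: vy ← 0.62·1.890 = 1.172
Arc 7: start y=0.000, vy=1.172 → t=0.239, apex=0.070, x_land=46.592, impact vy=-1.172
  bounce: vy ← 0.62·1.172 = 0.727

1 2.991 21.714 14.715
2 2.610 8.347 27.558
3 1.618 3.209 35.520
4 1.003 1.233 40.457
5 0.622 0.474 43.518
6 0.386 0.182 45.415
7 0.239 0.070 46.592
final: 46.592 0.727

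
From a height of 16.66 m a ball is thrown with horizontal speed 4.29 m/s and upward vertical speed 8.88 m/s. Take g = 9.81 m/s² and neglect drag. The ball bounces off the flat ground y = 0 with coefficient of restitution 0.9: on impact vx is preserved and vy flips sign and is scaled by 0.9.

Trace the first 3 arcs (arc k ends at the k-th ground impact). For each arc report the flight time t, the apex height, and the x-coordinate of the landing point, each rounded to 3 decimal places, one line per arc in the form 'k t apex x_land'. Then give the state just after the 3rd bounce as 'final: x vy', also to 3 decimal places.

Arc 1: start y=16.660, vy=8.880 → t=2.958, apex=20.679, x_land=12.692, impact vy=-20.143
  bounce: vy ← 0.9·20.143 = 18.128
Arc 2: start y=0.000, vy=18.128 → t=3.696, apex=16.750, x_land=28.547, impact vy=-18.128
  bounce: vy ← 0.9·18.128 = 16.315
Arc 3: start y=0.000, vy=16.315 → t=3.326, apex=13.568, x_land=42.817, impact vy=-16.315
  bounce: vy ← 0.9·16.315 = 14.684

1 2.958 20.679 12.692
2 3.696 16.750 28.547
3 3.326 13.568 42.817
final: 42.817 14.684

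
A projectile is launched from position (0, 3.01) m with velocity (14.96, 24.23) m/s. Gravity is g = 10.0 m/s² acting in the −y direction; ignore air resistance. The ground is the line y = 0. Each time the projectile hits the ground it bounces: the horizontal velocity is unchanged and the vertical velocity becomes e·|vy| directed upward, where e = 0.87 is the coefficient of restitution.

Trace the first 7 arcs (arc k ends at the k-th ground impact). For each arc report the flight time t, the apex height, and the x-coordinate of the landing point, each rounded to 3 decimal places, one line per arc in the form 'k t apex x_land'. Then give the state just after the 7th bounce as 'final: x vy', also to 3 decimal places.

1 4.967 32.365 74.309
2 4.427 24.497 140.536
3 3.851 18.542 198.153
4 3.351 14.034 248.279
5 2.915 10.622 291.890
6 2.536 8.040 329.831
7 2.206 6.086 362.839
final: 362.839 9.598

Arc 1: start y=3.010, vy=24.230 → t=4.967, apex=32.365, x_land=74.309, impact vy=-25.442
  bounce: vy ← 0.87·25.442 = 22.134
Arc 2: start y=0.000, vy=22.134 → t=4.427, apex=24.497, x_land=140.536, impact vy=-22.134
  bounce: vy ← 0.87·22.134 = 19.257
Arc 3: start y=0.000, vy=19.257 → t=3.851, apex=18.542, x_land=198.153, impact vy=-19.257
  bounce: vy ← 0.87·19.257 = 16.754
Arc 4: start y=0.000, vy=16.754 → t=3.351, apex=14.034, x_land=248.279, impact vy=-16.754
  bounce: vy ← 0.87·16.754 = 14.576
Arc 5: start y=0.000, vy=14.576 → t=2.915, apex=10.622, x_land=291.890, impact vy=-14.576
  bounce: vy ← 0.87·14.576 = 12.681
Arc 6: start y=0.000, vy=12.681 → t=2.536, apex=8.040, x_land=329.831, impact vy=-12.681
  bounce: vy ← 0.87·12.681 = 11.032
Arc 7: start y=0.000, vy=11.032 → t=2.206, apex=6.086, x_land=362.839, impact vy=-11.032
  bounce: vy ← 0.87·11.032 = 9.598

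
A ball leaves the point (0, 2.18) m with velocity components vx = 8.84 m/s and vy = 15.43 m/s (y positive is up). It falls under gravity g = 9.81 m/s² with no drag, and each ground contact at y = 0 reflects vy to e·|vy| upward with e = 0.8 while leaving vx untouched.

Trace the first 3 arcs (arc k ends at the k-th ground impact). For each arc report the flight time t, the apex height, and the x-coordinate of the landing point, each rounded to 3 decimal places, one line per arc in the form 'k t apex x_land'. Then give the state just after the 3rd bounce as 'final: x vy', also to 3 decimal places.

Arc 1: start y=2.180, vy=15.430 → t=3.281, apex=14.315, x_land=29.006, impact vy=-16.759
  bounce: vy ← 0.8·16.759 = 13.407
Arc 2: start y=0.000, vy=13.407 → t=2.733, apex=9.161, x_land=53.169, impact vy=-13.407
  bounce: vy ← 0.8·13.407 = 10.726
Arc 3: start y=0.000, vy=10.726 → t=2.187, apex=5.863, x_land=72.499, impact vy=-10.726
  bounce: vy ← 0.8·10.726 = 8.580

1 3.281 14.315 29.006
2 2.733 9.161 53.169
3 2.187 5.863 72.499
final: 72.499 8.580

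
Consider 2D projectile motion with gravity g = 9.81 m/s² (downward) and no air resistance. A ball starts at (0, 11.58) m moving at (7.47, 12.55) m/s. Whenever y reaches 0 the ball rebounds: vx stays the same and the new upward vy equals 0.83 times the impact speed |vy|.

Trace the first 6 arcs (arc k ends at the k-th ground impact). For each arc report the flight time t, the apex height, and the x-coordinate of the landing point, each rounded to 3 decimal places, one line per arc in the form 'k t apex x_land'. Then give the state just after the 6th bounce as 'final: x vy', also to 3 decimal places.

Arc 1: start y=11.580, vy=12.550 → t=3.279, apex=19.608, x_land=24.492, impact vy=-19.614
  bounce: vy ← 0.83·19.614 = 16.279
Arc 2: start y=0.000, vy=16.279 → t=3.319, apex=13.508, x_land=49.284, impact vy=-16.279
  bounce: vy ← 0.83·16.279 = 13.512
Arc 3: start y=0.000, vy=13.512 → t=2.755, apex=9.305, x_land=69.862, impact vy=-13.512
  bounce: vy ← 0.83·13.512 = 11.215
Arc 4: start y=0.000, vy=11.215 → t=2.286, apex=6.411, x_land=86.942, impact vy=-11.215
  bounce: vy ← 0.83·11.215 = 9.308
Arc 5: start y=0.000, vy=9.308 → t=1.898, apex=4.416, x_land=101.118, impact vy=-9.308
  bounce: vy ← 0.83·9.308 = 7.726
Arc 6: start y=0.000, vy=7.726 → t=1.575, apex=3.042, x_land=112.884, impact vy=-7.726
  bounce: vy ← 0.83·7.726 = 6.413

1 3.279 19.608 24.492
2 3.319 13.508 49.284
3 2.755 9.305 69.862
4 2.286 6.411 86.942
5 1.898 4.416 101.118
6 1.575 3.042 112.884
final: 112.884 6.413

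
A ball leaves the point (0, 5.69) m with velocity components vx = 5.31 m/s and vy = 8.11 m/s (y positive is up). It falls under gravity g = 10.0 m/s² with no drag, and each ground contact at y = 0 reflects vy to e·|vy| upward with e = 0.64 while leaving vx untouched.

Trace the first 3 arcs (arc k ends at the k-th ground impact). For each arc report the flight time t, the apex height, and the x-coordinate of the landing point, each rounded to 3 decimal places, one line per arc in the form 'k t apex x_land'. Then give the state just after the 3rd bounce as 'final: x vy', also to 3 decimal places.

1 2.151 8.979 11.422
2 1.715 3.678 20.530
3 1.098 1.506 26.359
final: 26.359 3.513

Arc 1: start y=5.690, vy=8.110 → t=2.151, apex=8.979, x_land=11.422, impact vy=-13.400
  bounce: vy ← 0.64·13.400 = 8.576
Arc 2: start y=0.000, vy=8.576 → t=1.715, apex=3.678, x_land=20.530, impact vy=-8.576
  bounce: vy ← 0.64·8.576 = 5.489
Arc 3: start y=0.000, vy=5.489 → t=1.098, apex=1.506, x_land=26.359, impact vy=-5.489
  bounce: vy ← 0.64·5.489 = 3.513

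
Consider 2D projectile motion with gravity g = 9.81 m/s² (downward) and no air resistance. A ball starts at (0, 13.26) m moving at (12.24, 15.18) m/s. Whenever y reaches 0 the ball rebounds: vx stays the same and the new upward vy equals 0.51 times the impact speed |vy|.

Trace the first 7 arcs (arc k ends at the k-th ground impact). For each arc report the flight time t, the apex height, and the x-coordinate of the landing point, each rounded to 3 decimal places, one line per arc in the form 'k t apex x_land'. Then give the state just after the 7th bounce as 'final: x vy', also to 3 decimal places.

1 3.805 25.005 46.576
2 2.303 6.504 74.765
3 1.175 1.692 89.141
4 0.599 0.440 96.473
5 0.305 0.114 100.212
6 0.156 0.030 102.119
7 0.079 0.008 103.092
final: 103.092 0.199

Arc 1: start y=13.260, vy=15.180 → t=3.805, apex=25.005, x_land=46.576, impact vy=-22.149
  bounce: vy ← 0.51·22.149 = 11.296
Arc 2: start y=0.000, vy=11.296 → t=2.303, apex=6.504, x_land=74.765, impact vy=-11.296
  bounce: vy ← 0.51·11.296 = 5.761
Arc 3: start y=0.000, vy=5.761 → t=1.175, apex=1.692, x_land=89.141, impact vy=-5.761
  bounce: vy ← 0.51·5.761 = 2.938
Arc 4: start y=0.000, vy=2.938 → t=0.599, apex=0.440, x_land=96.473, impact vy=-2.938
  bounce: vy ← 0.51·2.938 = 1.498
Arc 5: start y=0.000, vy=1.498 → t=0.305, apex=0.114, x_land=100.212, impact vy=-1.498
  bounce: vy ← 0.51·1.498 = 0.764
Arc 6: start y=0.000, vy=0.764 → t=0.156, apex=0.030, x_land=102.119, impact vy=-0.764
  bounce: vy ← 0.51·0.764 = 0.390
Arc 7: start y=0.000, vy=0.390 → t=0.079, apex=0.008, x_land=103.092, impact vy=-0.390
  bounce: vy ← 0.51·0.390 = 0.199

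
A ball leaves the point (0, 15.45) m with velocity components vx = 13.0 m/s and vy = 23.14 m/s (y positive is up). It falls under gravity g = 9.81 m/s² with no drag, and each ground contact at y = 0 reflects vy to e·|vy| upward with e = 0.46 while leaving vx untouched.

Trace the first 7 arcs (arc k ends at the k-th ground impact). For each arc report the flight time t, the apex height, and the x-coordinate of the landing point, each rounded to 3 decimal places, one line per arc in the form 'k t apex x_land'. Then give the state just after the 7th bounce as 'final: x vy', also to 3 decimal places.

Arc 1: start y=15.450, vy=23.140 → t=5.311, apex=42.742, x_land=69.040, impact vy=-28.958
  bounce: vy ← 0.46·28.958 = 13.321
Arc 2: start y=0.000, vy=13.321 → t=2.716, apex=9.044, x_land=104.345, impact vy=-13.321
  bounce: vy ← 0.46·13.321 = 6.128
Arc 3: start y=0.000, vy=6.128 → t=1.249, apex=1.914, x_land=120.585, impact vy=-6.128
  bounce: vy ← 0.46·6.128 = 2.819
Arc 4: start y=0.000, vy=2.819 → t=0.575, apex=0.405, x_land=128.056, impact vy=-2.819
  bounce: vy ← 0.46·2.819 = 1.297
Arc 5: start y=0.000, vy=1.297 → t=0.264, apex=0.086, x_land=131.492, impact vy=-1.297
  bounce: vy ← 0.46·1.297 = 0.596
Arc 6: start y=0.000, vy=0.596 → t=0.122, apex=0.018, x_land=133.073, impact vy=-0.596
  bounce: vy ← 0.46·0.596 = 0.274
Arc 7: start y=0.000, vy=0.274 → t=0.056, apex=0.004, x_land=133.800, impact vy=-0.274
  bounce: vy ← 0.46·0.274 = 0.126

1 5.311 42.742 69.040
2 2.716 9.044 104.345
3 1.249 1.914 120.585
4 0.575 0.405 128.056
5 0.264 0.086 131.492
6 0.122 0.018 133.073
7 0.056 0.004 133.800
final: 133.800 0.126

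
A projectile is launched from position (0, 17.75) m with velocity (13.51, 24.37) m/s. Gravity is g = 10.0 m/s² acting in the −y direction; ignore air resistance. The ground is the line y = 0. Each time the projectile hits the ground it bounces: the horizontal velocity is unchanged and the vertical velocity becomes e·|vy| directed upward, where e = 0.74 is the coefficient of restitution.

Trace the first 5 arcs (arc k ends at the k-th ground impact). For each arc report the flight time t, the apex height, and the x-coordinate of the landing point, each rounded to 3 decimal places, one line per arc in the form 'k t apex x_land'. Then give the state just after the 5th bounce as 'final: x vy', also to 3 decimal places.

Arc 1: start y=17.750, vy=24.370 → t=5.517, apex=47.445, x_land=74.540, impact vy=-30.804
  bounce: vy ← 0.74·30.804 = 22.795
Arc 2: start y=0.000, vy=22.795 → t=4.559, apex=25.981, x_land=136.133, impact vy=-22.795
  bounce: vy ← 0.74·22.795 = 16.868
Arc 3: start y=0.000, vy=16.868 → t=3.374, apex=14.227, x_land=181.711, impact vy=-16.868
  bounce: vy ← 0.74·16.868 = 12.483
Arc 4: start y=0.000, vy=12.483 → t=2.497, apex=7.791, x_land=215.439, impact vy=-12.483
  bounce: vy ← 0.74·12.483 = 9.237
Arc 5: start y=0.000, vy=9.237 → t=1.847, apex=4.266, x_land=240.398, impact vy=-9.237
  bounce: vy ← 0.74·9.237 = 6.835

1 5.517 47.445 74.540
2 4.559 25.981 136.133
3 3.374 14.227 181.711
4 2.497 7.791 215.439
5 1.847 4.266 240.398
final: 240.398 6.835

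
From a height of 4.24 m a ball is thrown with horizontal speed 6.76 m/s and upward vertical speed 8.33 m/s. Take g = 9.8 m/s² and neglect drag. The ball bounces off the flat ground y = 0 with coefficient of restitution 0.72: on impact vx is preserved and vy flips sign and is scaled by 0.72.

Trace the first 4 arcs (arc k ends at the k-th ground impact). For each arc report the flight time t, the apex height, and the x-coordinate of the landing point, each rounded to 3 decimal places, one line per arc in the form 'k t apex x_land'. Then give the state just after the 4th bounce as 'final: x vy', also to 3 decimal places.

Arc 1: start y=4.240, vy=8.330 → t=2.110, apex=7.780, x_land=14.264, impact vy=-12.349
  bounce: vy ← 0.72·12.349 = 8.891
Arc 2: start y=0.000, vy=8.891 → t=1.815, apex=4.033, x_land=26.530, impact vy=-8.891
  bounce: vy ← 0.72·8.891 = 6.402
Arc 3: start y=0.000, vy=6.402 → t=1.306, apex=2.091, x_land=35.362, impact vy=-6.402
  bounce: vy ← 0.72·6.402 = 4.609
Arc 4: start y=0.000, vy=4.609 → t=0.941, apex=1.084, x_land=41.721, impact vy=-4.609
  bounce: vy ← 0.72·4.609 = 3.319

1 2.110 7.780 14.264
2 1.815 4.033 26.530
3 1.306 2.091 35.362
4 0.941 1.084 41.721
final: 41.721 3.319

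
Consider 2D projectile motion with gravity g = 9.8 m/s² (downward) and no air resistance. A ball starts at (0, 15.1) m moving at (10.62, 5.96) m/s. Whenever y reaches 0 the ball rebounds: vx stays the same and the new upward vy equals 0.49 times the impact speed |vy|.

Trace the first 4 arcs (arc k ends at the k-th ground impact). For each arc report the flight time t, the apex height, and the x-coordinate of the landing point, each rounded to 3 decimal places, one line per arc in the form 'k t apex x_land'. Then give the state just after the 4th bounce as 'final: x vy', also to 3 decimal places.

Arc 1: start y=15.100, vy=5.960 → t=2.466, apex=16.912, x_land=26.189, impact vy=-18.207
  bounce: vy ← 0.49·18.207 = 8.921
Arc 2: start y=0.000, vy=8.921 → t=1.821, apex=4.061, x_land=45.524, impact vy=-8.921
  bounce: vy ← 0.49·8.921 = 4.371
Arc 3: start y=0.000, vy=4.371 → t=0.892, apex=0.975, x_land=54.999, impact vy=-4.371
  bounce: vy ← 0.49·4.371 = 2.142
Arc 4: start y=0.000, vy=2.142 → t=0.437, apex=0.234, x_land=59.641, impact vy=-2.142
  bounce: vy ← 0.49·2.142 = 1.050

1 2.466 16.912 26.189
2 1.821 4.061 45.524
3 0.892 0.975 54.999
4 0.437 0.234 59.641
final: 59.641 1.050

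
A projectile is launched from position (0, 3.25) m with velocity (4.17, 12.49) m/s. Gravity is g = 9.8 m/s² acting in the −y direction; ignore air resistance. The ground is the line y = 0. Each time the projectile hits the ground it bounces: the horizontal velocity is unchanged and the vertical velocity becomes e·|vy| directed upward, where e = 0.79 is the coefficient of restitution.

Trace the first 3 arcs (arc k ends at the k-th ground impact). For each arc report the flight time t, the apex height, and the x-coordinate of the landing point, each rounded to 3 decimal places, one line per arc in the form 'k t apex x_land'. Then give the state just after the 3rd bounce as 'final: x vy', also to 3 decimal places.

1 2.787 11.209 11.622
2 2.390 6.996 21.587
3 1.888 4.366 29.459
final: 29.459 7.308

Arc 1: start y=3.250, vy=12.490 → t=2.787, apex=11.209, x_land=11.622, impact vy=-14.822
  bounce: vy ← 0.79·14.822 = 11.710
Arc 2: start y=0.000, vy=11.710 → t=2.390, apex=6.996, x_land=21.587, impact vy=-11.710
  bounce: vy ← 0.79·11.710 = 9.251
Arc 3: start y=0.000, vy=9.251 → t=1.888, apex=4.366, x_land=29.459, impact vy=-9.251
  bounce: vy ← 0.79·9.251 = 7.308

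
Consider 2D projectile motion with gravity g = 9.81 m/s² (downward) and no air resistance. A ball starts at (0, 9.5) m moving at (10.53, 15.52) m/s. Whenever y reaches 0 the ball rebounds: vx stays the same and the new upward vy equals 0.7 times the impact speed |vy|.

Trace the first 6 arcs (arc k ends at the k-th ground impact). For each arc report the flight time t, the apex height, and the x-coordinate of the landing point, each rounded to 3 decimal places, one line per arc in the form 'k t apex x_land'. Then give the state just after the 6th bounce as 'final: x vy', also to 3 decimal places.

Arc 1: start y=9.500, vy=15.520 → t=3.689, apex=21.777, x_land=38.846, impact vy=-20.670
  bounce: vy ← 0.7·20.670 = 14.469
Arc 2: start y=0.000, vy=14.469 → t=2.950, apex=10.671, x_land=69.909, impact vy=-14.469
  bounce: vy ← 0.7·14.469 = 10.128
Arc 3: start y=0.000, vy=10.128 → t=2.065, apex=5.229, x_land=91.652, impact vy=-10.128
  bounce: vy ← 0.7·10.128 = 7.090
Arc 4: start y=0.000, vy=7.090 → t=1.445, apex=2.562, x_land=106.873, impact vy=-7.090
  bounce: vy ← 0.7·7.090 = 4.963
Arc 5: start y=0.000, vy=4.963 → t=1.012, apex=1.255, x_land=117.527, impact vy=-4.963
  bounce: vy ← 0.7·4.963 = 3.474
Arc 6: start y=0.000, vy=3.474 → t=0.708, apex=0.615, x_land=124.985, impact vy=-3.474
  bounce: vy ← 0.7·3.474 = 2.432

1 3.689 21.777 38.846
2 2.950 10.671 69.909
3 2.065 5.229 91.652
4 1.445 2.562 106.873
5 1.012 1.255 117.527
6 0.708 0.615 124.985
final: 124.985 2.432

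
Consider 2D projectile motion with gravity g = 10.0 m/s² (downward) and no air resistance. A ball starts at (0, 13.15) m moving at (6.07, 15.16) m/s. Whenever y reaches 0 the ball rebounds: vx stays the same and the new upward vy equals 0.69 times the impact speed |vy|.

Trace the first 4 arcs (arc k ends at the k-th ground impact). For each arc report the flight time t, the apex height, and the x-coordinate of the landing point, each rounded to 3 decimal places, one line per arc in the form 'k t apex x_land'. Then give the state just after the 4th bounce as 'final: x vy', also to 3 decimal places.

Arc 1: start y=13.150, vy=15.160 → t=3.736, apex=24.641, x_land=22.677, impact vy=-22.200
  bounce: vy ← 0.69·22.200 = 15.318
Arc 2: start y=0.000, vy=15.318 → t=3.064, apex=11.732, x_land=41.273, impact vy=-15.318
  bounce: vy ← 0.69·15.318 = 10.569
Arc 3: start y=0.000, vy=10.569 → t=2.114, apex=5.585, x_land=54.104, impact vy=-10.569
  bounce: vy ← 0.69·10.569 = 7.293
Arc 4: start y=0.000, vy=7.293 → t=1.459, apex=2.659, x_land=62.958, impact vy=-7.293
  bounce: vy ← 0.69·7.293 = 5.032

1 3.736 24.641 22.677
2 3.064 11.732 41.273
3 2.114 5.585 54.104
4 1.459 2.659 62.958
final: 62.958 5.032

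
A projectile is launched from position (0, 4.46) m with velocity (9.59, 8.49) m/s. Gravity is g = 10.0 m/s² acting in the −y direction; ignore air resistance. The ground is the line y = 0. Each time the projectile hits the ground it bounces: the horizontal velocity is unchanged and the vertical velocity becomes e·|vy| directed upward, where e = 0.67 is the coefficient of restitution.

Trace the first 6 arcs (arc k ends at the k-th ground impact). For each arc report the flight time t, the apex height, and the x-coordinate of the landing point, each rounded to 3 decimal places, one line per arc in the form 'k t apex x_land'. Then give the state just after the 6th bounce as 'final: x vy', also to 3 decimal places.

Arc 1: start y=4.460, vy=8.490 → t=2.119, apex=8.064, x_land=20.321, impact vy=-12.700
  bounce: vy ← 0.67·12.700 = 8.509
Arc 2: start y=0.000, vy=8.509 → t=1.702, apex=3.620, x_land=36.641, impact vy=-8.509
  bounce: vy ← 0.67·8.509 = 5.701
Arc 3: start y=0.000, vy=5.701 → t=1.140, apex=1.625, x_land=47.575, impact vy=-5.701
  bounce: vy ← 0.67·5.701 = 3.820
Arc 4: start y=0.000, vy=3.820 → t=0.764, apex=0.729, x_land=54.901, impact vy=-3.820
  bounce: vy ← 0.67·3.820 = 2.559
Arc 5: start y=0.000, vy=2.559 → t=0.512, apex=0.327, x_land=59.809, impact vy=-2.559
  bounce: vy ← 0.67·2.559 = 1.715
Arc 6: start y=0.000, vy=1.715 → t=0.343, apex=0.147, x_land=63.098, impact vy=-1.715
  bounce: vy ← 0.67·1.715 = 1.149

1 2.119 8.064 20.321
2 1.702 3.620 36.641
3 1.140 1.625 47.575
4 0.764 0.729 54.901
5 0.512 0.327 59.809
6 0.343 0.147 63.098
final: 63.098 1.149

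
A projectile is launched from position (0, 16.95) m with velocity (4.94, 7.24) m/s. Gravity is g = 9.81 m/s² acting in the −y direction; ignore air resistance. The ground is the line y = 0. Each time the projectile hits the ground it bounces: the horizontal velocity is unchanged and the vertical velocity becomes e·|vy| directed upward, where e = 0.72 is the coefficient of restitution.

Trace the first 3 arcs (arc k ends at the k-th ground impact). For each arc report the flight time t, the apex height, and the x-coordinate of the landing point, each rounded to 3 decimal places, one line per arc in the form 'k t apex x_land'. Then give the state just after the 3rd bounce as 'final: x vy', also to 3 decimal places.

1 2.738 19.622 13.526
2 2.880 10.172 27.754
3 2.074 5.273 37.998
final: 37.998 7.323

Arc 1: start y=16.950, vy=7.240 → t=2.738, apex=19.622, x_land=13.526, impact vy=-19.621
  bounce: vy ← 0.72·19.621 = 14.127
Arc 2: start y=0.000, vy=14.127 → t=2.880, apex=10.172, x_land=27.754, impact vy=-14.127
  bounce: vy ← 0.72·14.127 = 10.171
Arc 3: start y=0.000, vy=10.171 → t=2.074, apex=5.273, x_land=37.998, impact vy=-10.171
  bounce: vy ← 0.72·10.171 = 7.323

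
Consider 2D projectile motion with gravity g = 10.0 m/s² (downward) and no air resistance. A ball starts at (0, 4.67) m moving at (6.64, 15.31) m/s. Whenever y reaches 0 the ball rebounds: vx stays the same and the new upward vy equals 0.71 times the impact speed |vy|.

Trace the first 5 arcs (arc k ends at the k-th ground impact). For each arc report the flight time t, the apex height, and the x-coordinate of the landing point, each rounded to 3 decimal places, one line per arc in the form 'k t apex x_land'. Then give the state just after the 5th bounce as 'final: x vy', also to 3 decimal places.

Arc 1: start y=4.670, vy=15.310 → t=3.342, apex=16.390, x_land=22.188, impact vy=-18.105
  bounce: vy ← 0.71·18.105 = 12.855
Arc 2: start y=0.000, vy=12.855 → t=2.571, apex=8.262, x_land=39.259, impact vy=-12.855
  bounce: vy ← 0.71·12.855 = 9.127
Arc 3: start y=0.000, vy=9.127 → t=1.825, apex=4.165, x_land=51.379, impact vy=-9.127
  bounce: vy ← 0.71·9.127 = 6.480
Arc 4: start y=0.000, vy=6.480 → t=1.296, apex=2.100, x_land=59.984, impact vy=-6.480
  bounce: vy ← 0.71·6.480 = 4.601
Arc 5: start y=0.000, vy=4.601 → t=0.920, apex=1.058, x_land=66.094, impact vy=-4.601
  bounce: vy ← 0.71·4.601 = 3.267

1 3.342 16.390 22.188
2 2.571 8.262 39.259
3 1.825 4.165 51.379
4 1.296 2.100 59.984
5 0.920 1.058 66.094
final: 66.094 3.267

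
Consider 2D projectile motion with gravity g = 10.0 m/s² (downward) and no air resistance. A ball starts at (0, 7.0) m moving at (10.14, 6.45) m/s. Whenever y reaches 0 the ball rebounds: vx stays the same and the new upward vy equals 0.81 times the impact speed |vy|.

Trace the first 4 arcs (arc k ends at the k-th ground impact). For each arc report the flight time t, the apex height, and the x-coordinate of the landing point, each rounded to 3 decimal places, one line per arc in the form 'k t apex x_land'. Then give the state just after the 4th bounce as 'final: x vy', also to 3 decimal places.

1 1.993 9.080 20.205
2 2.183 5.957 42.342
3 1.768 3.909 60.272
4 1.432 2.564 74.796
final: 74.796 5.801

Arc 1: start y=7.000, vy=6.450 → t=1.993, apex=9.080, x_land=20.205, impact vy=-13.476
  bounce: vy ← 0.81·13.476 = 10.916
Arc 2: start y=0.000, vy=10.916 → t=2.183, apex=5.957, x_land=42.342, impact vy=-10.916
  bounce: vy ← 0.81·10.916 = 8.842
Arc 3: start y=0.000, vy=8.842 → t=1.768, apex=3.909, x_land=60.272, impact vy=-8.842
  bounce: vy ← 0.81·8.842 = 7.162
Arc 4: start y=0.000, vy=7.162 → t=1.432, apex=2.564, x_land=74.796, impact vy=-7.162
  bounce: vy ← 0.81·7.162 = 5.801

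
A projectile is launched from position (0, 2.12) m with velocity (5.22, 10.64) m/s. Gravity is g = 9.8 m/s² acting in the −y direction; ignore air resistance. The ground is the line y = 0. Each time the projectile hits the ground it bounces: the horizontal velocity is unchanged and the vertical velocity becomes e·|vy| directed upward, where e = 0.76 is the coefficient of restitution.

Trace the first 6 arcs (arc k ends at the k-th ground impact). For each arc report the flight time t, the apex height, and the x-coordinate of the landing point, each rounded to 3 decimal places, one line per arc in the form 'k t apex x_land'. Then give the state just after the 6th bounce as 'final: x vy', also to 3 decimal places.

Arc 1: start y=2.120, vy=10.640 → t=2.355, apex=7.896, x_land=12.294, impact vy=-12.440
  bounce: vy ← 0.76·12.440 = 9.455
Arc 2: start y=0.000, vy=9.455 → t=1.930, apex=4.561, x_land=22.366, impact vy=-9.455
  bounce: vy ← 0.76·9.455 = 7.186
Arc 3: start y=0.000, vy=7.186 → t=1.466, apex=2.634, x_land=30.021, impact vy=-7.186
  bounce: vy ← 0.76·7.186 = 5.461
Arc 4: start y=0.000, vy=5.461 → t=1.114, apex=1.522, x_land=35.838, impact vy=-5.461
  bounce: vy ← 0.76·5.461 = 4.150
Arc 5: start y=0.000, vy=4.150 → t=0.847, apex=0.879, x_land=40.260, impact vy=-4.150
  bounce: vy ← 0.76·4.150 = 3.154
Arc 6: start y=0.000, vy=3.154 → t=0.644, apex=0.508, x_land=43.620, impact vy=-3.154
  bounce: vy ← 0.76·3.154 = 2.397

1 2.355 7.896 12.294
2 1.930 4.561 22.366
3 1.466 2.634 30.021
4 1.114 1.522 35.838
5 0.847 0.879 40.260
6 0.644 0.508 43.620
final: 43.620 2.397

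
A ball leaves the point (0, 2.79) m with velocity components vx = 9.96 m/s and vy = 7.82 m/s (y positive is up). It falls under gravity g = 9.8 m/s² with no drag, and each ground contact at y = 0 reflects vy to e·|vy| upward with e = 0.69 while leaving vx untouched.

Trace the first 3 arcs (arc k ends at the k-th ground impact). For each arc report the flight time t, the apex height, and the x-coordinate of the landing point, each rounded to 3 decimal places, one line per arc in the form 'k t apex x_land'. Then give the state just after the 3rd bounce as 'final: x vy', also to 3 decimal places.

1 1.896 5.910 18.886
2 1.516 2.814 33.981
3 1.046 1.340 44.397
final: 44.397 3.536

Arc 1: start y=2.790, vy=7.820 → t=1.896, apex=5.910, x_land=18.886, impact vy=-10.763
  bounce: vy ← 0.69·10.763 = 7.426
Arc 2: start y=0.000, vy=7.426 → t=1.516, apex=2.814, x_land=33.981, impact vy=-7.426
  bounce: vy ← 0.69·7.426 = 5.124
Arc 3: start y=0.000, vy=5.124 → t=1.046, apex=1.340, x_land=44.397, impact vy=-5.124
  bounce: vy ← 0.69·5.124 = 3.536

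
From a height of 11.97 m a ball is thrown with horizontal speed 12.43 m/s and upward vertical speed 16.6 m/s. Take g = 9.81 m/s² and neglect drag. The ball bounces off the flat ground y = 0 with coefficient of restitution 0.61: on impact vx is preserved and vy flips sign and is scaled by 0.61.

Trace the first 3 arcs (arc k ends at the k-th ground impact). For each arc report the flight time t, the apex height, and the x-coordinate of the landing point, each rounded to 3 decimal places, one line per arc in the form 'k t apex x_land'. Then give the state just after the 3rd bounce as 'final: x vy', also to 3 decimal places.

Arc 1: start y=11.970, vy=16.600 → t=3.995, apex=26.015, x_land=49.660, impact vy=-22.592
  bounce: vy ← 0.61·22.592 = 13.781
Arc 2: start y=0.000, vy=13.781 → t=2.810, apex=9.680, x_land=84.583, impact vy=-13.781
  bounce: vy ← 0.61·13.781 = 8.407
Arc 3: start y=0.000, vy=8.407 → t=1.714, apex=3.602, x_land=105.887, impact vy=-8.407
  bounce: vy ← 0.61·8.407 = 5.128

1 3.995 26.015 49.660
2 2.810 9.680 84.583
3 1.714 3.602 105.887
final: 105.887 5.128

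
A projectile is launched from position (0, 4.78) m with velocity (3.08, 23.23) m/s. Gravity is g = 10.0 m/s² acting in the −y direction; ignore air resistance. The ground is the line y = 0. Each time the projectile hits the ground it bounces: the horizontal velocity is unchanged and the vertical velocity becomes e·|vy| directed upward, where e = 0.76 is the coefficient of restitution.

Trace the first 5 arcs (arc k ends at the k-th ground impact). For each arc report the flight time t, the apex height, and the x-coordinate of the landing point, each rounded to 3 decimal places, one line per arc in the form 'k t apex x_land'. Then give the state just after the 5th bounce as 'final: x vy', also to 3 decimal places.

1 4.843 31.762 14.918
2 3.831 18.346 26.717
3 2.912 10.596 35.685
4 2.213 6.120 42.500
5 1.682 3.535 47.680
final: 47.680 6.390

Arc 1: start y=4.780, vy=23.230 → t=4.843, apex=31.762, x_land=14.918, impact vy=-25.204
  bounce: vy ← 0.76·25.204 = 19.155
Arc 2: start y=0.000, vy=19.155 → t=3.831, apex=18.346, x_land=26.717, impact vy=-19.155
  bounce: vy ← 0.76·19.155 = 14.558
Arc 3: start y=0.000, vy=14.558 → t=2.912, apex=10.596, x_land=35.685, impact vy=-14.558
  bounce: vy ← 0.76·14.558 = 11.064
Arc 4: start y=0.000, vy=11.064 → t=2.213, apex=6.120, x_land=42.500, impact vy=-11.064
  bounce: vy ← 0.76·11.064 = 8.409
Arc 5: start y=0.000, vy=8.409 → t=1.682, apex=3.535, x_land=47.680, impact vy=-8.409
  bounce: vy ← 0.76·8.409 = 6.390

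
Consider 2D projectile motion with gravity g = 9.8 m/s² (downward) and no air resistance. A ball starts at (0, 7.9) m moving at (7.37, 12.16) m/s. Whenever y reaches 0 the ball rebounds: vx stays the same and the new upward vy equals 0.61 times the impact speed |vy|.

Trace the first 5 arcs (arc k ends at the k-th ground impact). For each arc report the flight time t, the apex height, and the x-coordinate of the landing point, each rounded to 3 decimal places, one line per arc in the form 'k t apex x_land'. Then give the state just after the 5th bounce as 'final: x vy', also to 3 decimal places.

1 3.016 15.444 22.229
2 2.166 5.747 38.192
3 1.321 2.138 47.929
4 0.806 0.796 53.869
5 0.492 0.296 57.492
final: 57.492 1.469

Arc 1: start y=7.900, vy=12.160 → t=3.016, apex=15.444, x_land=22.229, impact vy=-17.398
  bounce: vy ← 0.61·17.398 = 10.613
Arc 2: start y=0.000, vy=10.613 → t=2.166, apex=5.747, x_land=38.192, impact vy=-10.613
  bounce: vy ← 0.61·10.613 = 6.474
Arc 3: start y=0.000, vy=6.474 → t=1.321, apex=2.138, x_land=47.929, impact vy=-6.474
  bounce: vy ← 0.61·6.474 = 3.949
Arc 4: start y=0.000, vy=3.949 → t=0.806, apex=0.796, x_land=53.869, impact vy=-3.949
  bounce: vy ← 0.61·3.949 = 2.409
Arc 5: start y=0.000, vy=2.409 → t=0.492, apex=0.296, x_land=57.492, impact vy=-2.409
  bounce: vy ← 0.61·2.409 = 1.469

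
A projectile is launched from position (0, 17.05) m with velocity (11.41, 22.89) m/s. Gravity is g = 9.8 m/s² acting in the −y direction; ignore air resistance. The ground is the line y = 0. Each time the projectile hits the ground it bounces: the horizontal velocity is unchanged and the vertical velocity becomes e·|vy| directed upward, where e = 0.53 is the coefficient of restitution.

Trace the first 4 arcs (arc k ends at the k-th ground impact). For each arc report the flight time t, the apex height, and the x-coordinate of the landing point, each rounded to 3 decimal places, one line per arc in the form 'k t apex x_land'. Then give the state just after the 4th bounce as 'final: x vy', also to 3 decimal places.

Arc 1: start y=17.050, vy=22.890 → t=5.325, apex=43.782, x_land=60.757, impact vy=-29.294
  bounce: vy ← 0.53·29.294 = 15.526
Arc 2: start y=0.000, vy=15.526 → t=3.169, apex=12.298, x_land=96.910, impact vy=-15.526
  bounce: vy ← 0.53·15.526 = 8.229
Arc 3: start y=0.000, vy=8.229 → t=1.679, apex=3.455, x_land=116.071, impact vy=-8.229
  bounce: vy ← 0.53·8.229 = 4.361
Arc 4: start y=0.000, vy=4.361 → t=0.890, apex=0.970, x_land=126.226, impact vy=-4.361
  bounce: vy ← 0.53·4.361 = 2.311

1 5.325 43.782 60.757
2 3.169 12.298 96.910
3 1.679 3.455 116.071
4 0.890 0.970 126.226
final: 126.226 2.311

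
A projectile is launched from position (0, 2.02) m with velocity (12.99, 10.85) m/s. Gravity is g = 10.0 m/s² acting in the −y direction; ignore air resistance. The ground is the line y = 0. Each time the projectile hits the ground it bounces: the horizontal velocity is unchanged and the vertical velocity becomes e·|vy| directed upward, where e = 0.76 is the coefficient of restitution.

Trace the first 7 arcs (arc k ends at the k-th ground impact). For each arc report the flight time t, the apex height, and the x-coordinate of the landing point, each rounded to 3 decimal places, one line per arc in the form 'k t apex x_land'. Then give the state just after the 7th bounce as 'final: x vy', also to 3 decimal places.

1 2.342 7.906 30.429
2 1.911 4.567 55.257
3 1.453 2.638 74.127
4 1.104 1.524 88.468
5 0.839 0.880 99.367
6 0.638 0.508 107.650
7 0.485 0.294 113.945
final: 113.945 1.842

Arc 1: start y=2.020, vy=10.850 → t=2.342, apex=7.906, x_land=30.429, impact vy=-12.575
  bounce: vy ← 0.76·12.575 = 9.557
Arc 2: start y=0.000, vy=9.557 → t=1.911, apex=4.567, x_land=55.257, impact vy=-9.557
  bounce: vy ← 0.76·9.557 = 7.263
Arc 3: start y=0.000, vy=7.263 → t=1.453, apex=2.638, x_land=74.127, impact vy=-7.263
  bounce: vy ← 0.76·7.263 = 5.520
Arc 4: start y=0.000, vy=5.520 → t=1.104, apex=1.524, x_land=88.468, impact vy=-5.520
  bounce: vy ← 0.76·5.520 = 4.195
Arc 5: start y=0.000, vy=4.195 → t=0.839, apex=0.880, x_land=99.367, impact vy=-4.195
  bounce: vy ← 0.76·4.195 = 3.188
Arc 6: start y=0.000, vy=3.188 → t=0.638, apex=0.508, x_land=107.650, impact vy=-3.188
  bounce: vy ← 0.76·3.188 = 2.423
Arc 7: start y=0.000, vy=2.423 → t=0.485, apex=0.294, x_land=113.945, impact vy=-2.423
  bounce: vy ← 0.76·2.423 = 1.842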